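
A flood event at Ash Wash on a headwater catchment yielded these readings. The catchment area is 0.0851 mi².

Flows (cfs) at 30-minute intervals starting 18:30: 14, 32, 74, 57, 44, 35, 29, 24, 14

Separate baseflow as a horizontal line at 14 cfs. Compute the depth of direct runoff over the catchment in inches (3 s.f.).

d ≈ 1.79 in

Direct runoff: 0.0, 18.0, 60.0, 43.0, 30.0, 21.0, 15.0, 10.0, 0.0 cfs; ΣQ_DR = 197.0 cfs.
V = ΣQ_DR · Δt = 197.0 × 1800 s = 3.546 × 10^5 ft³.
Over A = 0.0851 mi², depth = V / A = 1.79 in.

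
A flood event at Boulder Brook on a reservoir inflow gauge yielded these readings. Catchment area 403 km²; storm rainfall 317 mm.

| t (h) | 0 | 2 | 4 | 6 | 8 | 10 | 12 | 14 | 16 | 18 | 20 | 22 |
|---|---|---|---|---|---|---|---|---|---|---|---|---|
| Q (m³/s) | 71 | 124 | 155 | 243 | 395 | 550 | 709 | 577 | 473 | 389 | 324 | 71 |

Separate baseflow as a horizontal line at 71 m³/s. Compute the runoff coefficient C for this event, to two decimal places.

ΣQ_DR = 3229 m³/s; V = ΣQ_DR·Δt = 2.325 × 10^7 m³.
Runoff depth d = V / A = 57.69 mm.
C = d / P = 57.69 / 317 = 0.18.

C ≈ 0.18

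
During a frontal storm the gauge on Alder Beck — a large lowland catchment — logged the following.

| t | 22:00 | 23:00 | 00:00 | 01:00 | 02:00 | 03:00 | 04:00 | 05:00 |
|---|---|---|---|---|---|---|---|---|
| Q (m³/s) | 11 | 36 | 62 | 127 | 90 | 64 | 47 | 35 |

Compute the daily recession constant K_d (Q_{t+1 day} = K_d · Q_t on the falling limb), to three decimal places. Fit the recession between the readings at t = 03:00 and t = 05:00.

Between t = 03:00 and t = 05:00 the flow falls from 64 to 35 m³/s over 2×1 h = 2 h.
Per-interval ratio K = (35/64)^(1/2) = 0.7395; K_d = K^(24/1) = 0.001.

K_d ≈ 0.001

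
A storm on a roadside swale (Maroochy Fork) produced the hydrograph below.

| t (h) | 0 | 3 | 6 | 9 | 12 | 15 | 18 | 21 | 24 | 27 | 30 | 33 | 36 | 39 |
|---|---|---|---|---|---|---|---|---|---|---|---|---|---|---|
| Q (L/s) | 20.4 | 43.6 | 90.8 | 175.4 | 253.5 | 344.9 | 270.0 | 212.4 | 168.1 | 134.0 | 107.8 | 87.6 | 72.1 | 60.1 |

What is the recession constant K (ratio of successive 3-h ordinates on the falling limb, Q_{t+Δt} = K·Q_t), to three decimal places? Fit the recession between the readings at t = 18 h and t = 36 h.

Using the recession-limb readings at t = 18 h and t = 36 h: Q falls from 270.0 to 72.1 L/s over 6 intervals.
K = (Q₂/Q₁)^(1/6) = (72.1/270.0)^(1/6) = 0.802.

K ≈ 0.802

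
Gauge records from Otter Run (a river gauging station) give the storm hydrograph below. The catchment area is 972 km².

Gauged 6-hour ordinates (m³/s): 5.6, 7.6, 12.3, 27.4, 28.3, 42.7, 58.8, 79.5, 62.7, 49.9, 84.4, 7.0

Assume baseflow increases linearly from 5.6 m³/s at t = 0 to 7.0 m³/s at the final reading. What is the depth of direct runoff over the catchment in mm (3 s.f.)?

Direct runoff: 0.00, 1.87, 6.45, 21.42, 22.19, 36.46, 52.44, 73.01, 56.08, 43.15, 77.53, 0.00 m³/s; ΣQ_DR = 390.6 m³/s.
V = ΣQ_DR · Δt = 390.6 × 21600 s = 8.437 × 10^6 m³.
Over A = 972 km², depth = V / A = 8.68 mm.

d ≈ 8.68 mm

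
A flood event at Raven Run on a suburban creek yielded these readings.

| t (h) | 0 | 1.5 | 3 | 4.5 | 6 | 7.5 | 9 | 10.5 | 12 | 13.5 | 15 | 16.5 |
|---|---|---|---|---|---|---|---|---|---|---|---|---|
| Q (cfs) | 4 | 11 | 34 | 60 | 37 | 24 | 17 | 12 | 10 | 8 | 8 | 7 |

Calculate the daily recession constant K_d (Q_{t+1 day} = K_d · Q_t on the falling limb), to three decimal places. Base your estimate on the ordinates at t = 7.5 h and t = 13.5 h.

K_d ≈ 0.012

Between t = 7.5 h and t = 13.5 h the flow falls from 24 to 8 cfs over 4×1.5 h = 6 h.
Per-interval ratio K = (8/24)^(1/4) = 0.7598; K_d = K^(24/1.5) = 0.012.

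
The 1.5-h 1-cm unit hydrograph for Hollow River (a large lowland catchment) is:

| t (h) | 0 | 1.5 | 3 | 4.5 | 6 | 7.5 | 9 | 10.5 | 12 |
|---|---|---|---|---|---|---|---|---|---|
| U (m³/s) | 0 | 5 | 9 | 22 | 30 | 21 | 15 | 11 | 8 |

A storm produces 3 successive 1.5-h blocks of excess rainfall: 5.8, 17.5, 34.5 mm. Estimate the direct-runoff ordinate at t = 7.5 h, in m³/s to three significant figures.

Q ≈ 141 m³/s

By discrete convolution, Q_j = Σ (P_i / 10 mm) · U_{j−i}.
At t = 7.5 h (j=5): Q = (5.8/10)·21 + (17.5/10)·30 + (34.5/10)·22 = 141 m³/s.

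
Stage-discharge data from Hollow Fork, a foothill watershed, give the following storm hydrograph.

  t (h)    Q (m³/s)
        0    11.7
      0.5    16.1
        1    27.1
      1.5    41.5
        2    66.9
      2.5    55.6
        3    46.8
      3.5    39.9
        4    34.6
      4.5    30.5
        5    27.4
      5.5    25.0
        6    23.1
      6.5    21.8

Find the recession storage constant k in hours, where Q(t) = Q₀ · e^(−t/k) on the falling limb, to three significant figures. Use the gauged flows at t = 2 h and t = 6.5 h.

k ≈ 4.01 h

On the falling limb, Q drops from 66.9 to 21.8 m³/s between t = 2 h and t = 6.5 h (Δt = 4.5 h).
k = −Δt / ln(Q₂/Q₁) = −4.5 / ln(21.8/66.9) = 4.01 h.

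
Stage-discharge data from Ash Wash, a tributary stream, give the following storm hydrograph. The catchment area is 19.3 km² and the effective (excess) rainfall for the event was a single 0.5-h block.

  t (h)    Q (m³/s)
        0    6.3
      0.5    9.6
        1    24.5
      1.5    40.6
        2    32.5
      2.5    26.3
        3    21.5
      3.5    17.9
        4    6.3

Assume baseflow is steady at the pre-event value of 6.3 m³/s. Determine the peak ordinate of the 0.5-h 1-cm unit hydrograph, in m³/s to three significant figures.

U_p ≈ 28.6 m³/s

Direct runoff: 0.0, 3.3, 18.2, 34.3, 26.2, 20.0, 15.2, 11.6, 0.0 m³/s; ΣQ_DR = 128.8 m³/s, peak = 34.3 m³/s.
Runoff depth d = ΣQ_DR·Δt / A = 128.8 × 1800 / (19.3 km²) = 12.01 mm.
The 1-cm UH is the DRH scaled by (10 mm)/d, so U_p = 34.3 × 10/12.01 = 28.6 m³/s.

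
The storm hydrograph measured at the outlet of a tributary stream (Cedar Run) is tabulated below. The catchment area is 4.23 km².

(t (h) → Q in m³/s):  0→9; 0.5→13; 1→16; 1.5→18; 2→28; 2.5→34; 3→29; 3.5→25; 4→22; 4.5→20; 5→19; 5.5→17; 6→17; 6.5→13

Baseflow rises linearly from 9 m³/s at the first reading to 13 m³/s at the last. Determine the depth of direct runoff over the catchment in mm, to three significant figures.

d ≈ 53.6 mm

Direct runoff: 0.00, 3.69, 6.38, 8.08, 17.77, 23.46, 18.15, 13.85, 10.54, 8.23, 6.92, 4.62, 4.31, 0.00 m³/s; ΣQ_DR = 126.0 m³/s.
V = ΣQ_DR · Δt = 126.0 × 1800 s = 2.268 × 10^5 m³.
Over A = 4.23 km², depth = V / A = 53.6 mm.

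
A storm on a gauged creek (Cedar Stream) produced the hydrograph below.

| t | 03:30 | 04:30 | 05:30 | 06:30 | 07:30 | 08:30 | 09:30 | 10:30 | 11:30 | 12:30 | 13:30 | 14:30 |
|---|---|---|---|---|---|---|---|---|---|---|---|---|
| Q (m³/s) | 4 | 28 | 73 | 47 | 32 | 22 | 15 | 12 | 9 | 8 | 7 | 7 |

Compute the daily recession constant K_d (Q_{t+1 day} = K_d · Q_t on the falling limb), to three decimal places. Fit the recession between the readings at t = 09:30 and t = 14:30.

K_d ≈ 0.026

Between t = 09:30 and t = 14:30 the flow falls from 15 to 7 m³/s over 5×1 h = 5 h.
Per-interval ratio K = (7/15)^(1/5) = 0.8586; K_d = K^(24/1) = 0.026.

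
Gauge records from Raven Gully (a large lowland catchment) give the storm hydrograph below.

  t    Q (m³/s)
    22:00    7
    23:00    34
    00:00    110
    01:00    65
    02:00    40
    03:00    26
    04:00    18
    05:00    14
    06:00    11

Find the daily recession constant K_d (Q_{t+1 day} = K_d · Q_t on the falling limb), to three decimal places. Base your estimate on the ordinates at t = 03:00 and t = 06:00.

Between t = 03:00 and t = 06:00 the flow falls from 26 to 11 m³/s over 3×1 h = 3 h.
Per-interval ratio K = (11/26)^(1/3) = 0.7507; K_d = K^(24/1) = 0.001.

K_d ≈ 0.001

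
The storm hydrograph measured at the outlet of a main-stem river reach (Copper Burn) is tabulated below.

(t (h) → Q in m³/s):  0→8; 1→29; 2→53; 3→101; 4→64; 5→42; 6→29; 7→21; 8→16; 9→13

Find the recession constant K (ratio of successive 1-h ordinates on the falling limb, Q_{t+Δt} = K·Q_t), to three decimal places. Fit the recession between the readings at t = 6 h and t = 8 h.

Using the recession-limb readings at t = 6 h and t = 8 h: Q falls from 29 to 16 m³/s over 2 intervals.
K = (Q₂/Q₁)^(1/2) = (16/29)^(1/2) = 0.743.

K ≈ 0.743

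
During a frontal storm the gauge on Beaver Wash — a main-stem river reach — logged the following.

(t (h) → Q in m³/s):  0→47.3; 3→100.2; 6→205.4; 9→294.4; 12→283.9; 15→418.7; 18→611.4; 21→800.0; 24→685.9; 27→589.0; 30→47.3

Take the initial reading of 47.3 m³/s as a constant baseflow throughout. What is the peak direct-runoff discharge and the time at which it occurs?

Subtracting baseflow gives direct-runoff ordinates: 0.0, 52.9, 158.1, 247.1, 236.6, 371.4, 564.1, 752.7, 638.6, 541.7, 0.0 m³/s.
The maximum is 752.7 m³/s, occurring at the reading for t = 21 h.

Q_p = 752.7 m³/s at t = 21 h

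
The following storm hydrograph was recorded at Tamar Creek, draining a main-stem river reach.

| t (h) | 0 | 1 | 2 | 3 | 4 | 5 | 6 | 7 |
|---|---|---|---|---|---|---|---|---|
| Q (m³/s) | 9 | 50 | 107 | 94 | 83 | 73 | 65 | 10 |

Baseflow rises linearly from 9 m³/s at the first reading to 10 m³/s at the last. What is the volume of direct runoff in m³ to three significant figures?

Direct-runoff ordinates (Q − Q_b): 0.00, 40.86, 97.71, 84.57, 73.43, 63.29, 55.14, 0.00 m³/s.
ΣQ_DR = 415.0 m³/s.
With Δt = 1 h = 3600 s, V = ΣQ_DR · Δt = 415.0 × 3600 = 1.49 × 10^6 m³.

V ≈ 1.49 × 10^6 m³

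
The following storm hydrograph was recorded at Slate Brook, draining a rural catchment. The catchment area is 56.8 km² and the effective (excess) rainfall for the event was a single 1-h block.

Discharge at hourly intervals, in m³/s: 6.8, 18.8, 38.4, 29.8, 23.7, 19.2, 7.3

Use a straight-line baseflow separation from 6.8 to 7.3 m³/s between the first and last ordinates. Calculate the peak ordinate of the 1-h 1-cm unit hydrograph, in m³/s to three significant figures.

Direct runoff: 0.00, 11.92, 31.43, 22.75, 16.57, 11.98, 0.00 m³/s; ΣQ_DR = 94.65 m³/s, peak = 31.43 m³/s.
Runoff depth d = ΣQ_DR·Δt / A = 94.65 × 3600 / (56.8 km²) = 5.999 mm.
The 1-cm UH is the DRH scaled by (10 mm)/d, so U_p = 31.43 × 10/5.999 = 52.4 m³/s.

U_p ≈ 52.4 m³/s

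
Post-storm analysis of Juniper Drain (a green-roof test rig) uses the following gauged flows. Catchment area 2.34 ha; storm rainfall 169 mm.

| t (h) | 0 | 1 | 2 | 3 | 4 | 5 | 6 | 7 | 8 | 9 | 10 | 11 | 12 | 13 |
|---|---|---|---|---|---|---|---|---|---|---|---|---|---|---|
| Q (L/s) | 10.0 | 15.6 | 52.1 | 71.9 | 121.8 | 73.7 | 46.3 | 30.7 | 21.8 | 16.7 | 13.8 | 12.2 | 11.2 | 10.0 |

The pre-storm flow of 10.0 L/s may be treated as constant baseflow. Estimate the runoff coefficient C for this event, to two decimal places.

C ≈ 0.33

ΣQ_DR = 367.8 L/s; V = ΣQ_DR·Δt = 1.324 × 10^6 L.
Runoff depth d = V / A = 56.58 mm.
C = d / P = 56.58 / 169 = 0.33.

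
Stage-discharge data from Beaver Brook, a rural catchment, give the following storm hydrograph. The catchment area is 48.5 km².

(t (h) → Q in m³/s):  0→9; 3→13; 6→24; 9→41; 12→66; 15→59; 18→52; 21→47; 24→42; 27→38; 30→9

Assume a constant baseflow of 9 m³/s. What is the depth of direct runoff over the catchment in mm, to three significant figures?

d ≈ 67.0 mm

Direct runoff: 0.0, 4.0, 15.0, 32.0, 57.0, 50.0, 43.0, 38.0, 33.0, 29.0, 0.0 m³/s; ΣQ_DR = 301.0 m³/s.
V = ΣQ_DR · Δt = 301.0 × 10800 s = 3.251 × 10^6 m³.
Over A = 48.5 km², depth = V / A = 67.0 mm.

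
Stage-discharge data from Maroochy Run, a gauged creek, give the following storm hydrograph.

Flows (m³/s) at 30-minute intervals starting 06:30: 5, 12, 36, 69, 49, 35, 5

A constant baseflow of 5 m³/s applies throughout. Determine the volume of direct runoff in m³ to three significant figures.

Direct-runoff ordinates (Q − Q_b): 0.0, 7.0, 31.0, 64.0, 44.0, 30.0, 0.0 m³/s.
ΣQ_DR = 176.0 m³/s.
With Δt = 0.5 h = 1800 s, V = ΣQ_DR · Δt = 176.0 × 1800 = 3.17 × 10^5 m³.

V ≈ 3.17 × 10^5 m³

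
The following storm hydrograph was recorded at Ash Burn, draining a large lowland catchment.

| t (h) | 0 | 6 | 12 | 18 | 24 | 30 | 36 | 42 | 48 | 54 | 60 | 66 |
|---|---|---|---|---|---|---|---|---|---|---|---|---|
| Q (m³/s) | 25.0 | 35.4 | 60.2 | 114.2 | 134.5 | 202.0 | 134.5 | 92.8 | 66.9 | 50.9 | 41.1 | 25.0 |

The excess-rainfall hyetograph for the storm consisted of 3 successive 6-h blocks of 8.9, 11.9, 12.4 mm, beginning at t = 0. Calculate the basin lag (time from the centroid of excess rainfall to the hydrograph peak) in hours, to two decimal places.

t_L ≈ 20.37 h

Centroid of excess rainfall: t_c = Σ P_i·t̄_i / ΣP_i = 9.6325 h (block centres at 3, 9, 15 h).
Hydrograph peak occurs at t = 30 h, so basin lag t_L = 30 − 9.6325 = 20.37 h.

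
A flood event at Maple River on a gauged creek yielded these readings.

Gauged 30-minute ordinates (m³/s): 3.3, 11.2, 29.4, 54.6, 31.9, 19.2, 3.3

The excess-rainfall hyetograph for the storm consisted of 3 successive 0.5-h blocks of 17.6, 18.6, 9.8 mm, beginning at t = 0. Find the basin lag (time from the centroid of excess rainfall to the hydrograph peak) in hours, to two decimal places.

t_L ≈ 0.83 h

Centroid of excess rainfall: t_c = Σ P_i·t̄_i / ΣP_i = 0.6652 h (block centres at 0.25, 0.75, 1.25 h).
Hydrograph peak occurs at t = 1.5 h, so basin lag t_L = 1.5 − 0.6652 = 0.83 h.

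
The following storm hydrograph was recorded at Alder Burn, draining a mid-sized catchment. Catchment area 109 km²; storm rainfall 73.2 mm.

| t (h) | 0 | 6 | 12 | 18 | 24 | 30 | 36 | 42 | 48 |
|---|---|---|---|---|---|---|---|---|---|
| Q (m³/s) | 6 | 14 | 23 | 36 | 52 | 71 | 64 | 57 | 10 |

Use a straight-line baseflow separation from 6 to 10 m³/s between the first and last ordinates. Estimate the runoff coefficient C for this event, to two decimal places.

ΣQ_DR = 261.0 m³/s; V = ΣQ_DR·Δt = 5.638 × 10^6 m³.
Runoff depth d = V / A = 51.72 mm.
C = d / P = 51.72 / 73.2 = 0.71.

C ≈ 0.71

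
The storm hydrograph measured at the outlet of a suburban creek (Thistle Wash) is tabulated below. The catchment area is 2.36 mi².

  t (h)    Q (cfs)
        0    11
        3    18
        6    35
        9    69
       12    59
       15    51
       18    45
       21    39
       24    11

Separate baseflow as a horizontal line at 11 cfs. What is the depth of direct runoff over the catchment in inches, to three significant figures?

d ≈ 0.471 in

Direct runoff: 0.0, 7.0, 24.0, 58.0, 48.0, 40.0, 34.0, 28.0, 0.0 cfs; ΣQ_DR = 239.0 cfs.
V = ΣQ_DR · Δt = 239.0 × 10800 s = 2.581 × 10^6 ft³.
Over A = 2.36 mi², depth = V / A = 0.471 in.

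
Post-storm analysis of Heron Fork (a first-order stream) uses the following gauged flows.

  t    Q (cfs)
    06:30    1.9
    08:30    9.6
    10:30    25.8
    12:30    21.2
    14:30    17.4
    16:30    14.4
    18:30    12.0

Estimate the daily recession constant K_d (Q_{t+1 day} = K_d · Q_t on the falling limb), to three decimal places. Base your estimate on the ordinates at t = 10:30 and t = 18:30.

K_d ≈ 0.101

Between t = 10:30 and t = 18:30 the flow falls from 25.8 to 12.0 cfs over 4×2 h = 8 h.
Per-interval ratio K = (12.0/25.8)^(1/4) = 0.8258; K_d = K^(24/2) = 0.101.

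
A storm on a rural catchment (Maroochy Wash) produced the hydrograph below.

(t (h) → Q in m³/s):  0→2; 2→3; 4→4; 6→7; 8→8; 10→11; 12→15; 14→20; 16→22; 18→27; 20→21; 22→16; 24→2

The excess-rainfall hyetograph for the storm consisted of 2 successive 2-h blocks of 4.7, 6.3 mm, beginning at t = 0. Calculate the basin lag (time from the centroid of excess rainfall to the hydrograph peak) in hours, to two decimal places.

Centroid of excess rainfall: t_c = Σ P_i·t̄_i / ΣP_i = 2.1455 h (block centres at 1, 3 h).
Hydrograph peak occurs at t = 18 h, so basin lag t_L = 18 − 2.1455 = 15.85 h.

t_L ≈ 15.85 h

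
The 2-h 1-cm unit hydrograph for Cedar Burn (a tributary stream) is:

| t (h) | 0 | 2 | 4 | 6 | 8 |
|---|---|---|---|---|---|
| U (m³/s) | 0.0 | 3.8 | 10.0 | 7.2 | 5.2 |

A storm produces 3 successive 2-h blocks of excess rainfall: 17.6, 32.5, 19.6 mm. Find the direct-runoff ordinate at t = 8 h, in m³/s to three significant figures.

By discrete convolution, Q_j = Σ (P_i / 10 mm) · U_{j−i}.
At t = 8 h (j=4): Q = (17.6/10)·5.2 + (32.5/10)·7.2 + (19.6/10)·10.0 = 52.2 m³/s.

Q ≈ 52.2 m³/s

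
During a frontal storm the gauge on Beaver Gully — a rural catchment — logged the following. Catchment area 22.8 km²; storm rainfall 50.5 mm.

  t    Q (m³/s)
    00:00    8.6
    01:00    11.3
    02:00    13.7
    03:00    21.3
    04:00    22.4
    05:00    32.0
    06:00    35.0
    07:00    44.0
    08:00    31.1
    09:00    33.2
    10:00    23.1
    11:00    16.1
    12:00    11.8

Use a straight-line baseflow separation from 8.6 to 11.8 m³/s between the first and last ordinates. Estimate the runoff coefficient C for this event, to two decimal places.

ΣQ_DR = 171.0 m³/s; V = ΣQ_DR·Δt = 6.156 × 10^5 m³.
Runoff depth d = V / A = 27.00 mm.
C = d / P = 27.00 / 50.5 = 0.53.

C ≈ 0.53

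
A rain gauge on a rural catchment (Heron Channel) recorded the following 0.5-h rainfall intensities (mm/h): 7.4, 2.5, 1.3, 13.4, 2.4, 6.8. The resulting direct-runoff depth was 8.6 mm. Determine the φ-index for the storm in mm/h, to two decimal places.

φ ≈ 3.47 mm/h

Only the 3 blocks with intensity above φ contribute runoff: 7.4, 13.4, 6.8 mm/h.
Σ(I−φ)·Δt = d  ⇒  (7.4+13.4+6.8 − 3φ)·0.5 = 8.6
φ = (27.60 − 8.6/0.5) / 3 = 3.47 mm/h.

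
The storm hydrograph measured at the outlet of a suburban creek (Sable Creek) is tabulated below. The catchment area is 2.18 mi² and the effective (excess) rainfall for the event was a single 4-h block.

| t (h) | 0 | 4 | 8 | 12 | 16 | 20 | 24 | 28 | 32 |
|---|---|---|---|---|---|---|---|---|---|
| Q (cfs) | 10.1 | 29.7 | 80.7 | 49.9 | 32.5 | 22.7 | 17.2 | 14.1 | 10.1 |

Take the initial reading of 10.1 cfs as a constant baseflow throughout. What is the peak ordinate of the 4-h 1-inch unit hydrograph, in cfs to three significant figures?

Direct runoff: 0.0, 19.6, 70.6, 39.8, 22.4, 12.6, 7.1, 4.0, 0.0 cfs; ΣQ_DR = 176.1 cfs, peak = 70.6 cfs.
Runoff depth d = ΣQ_DR·Δt / A = 176.1 × 14400 / (2.18 mi²) = 0.5007 in.
The 1-inch UH is the DRH scaled by (1 in)/d, so U_p = 70.6 × 1/0.5007 = 141 cfs.

U_p ≈ 141 cfs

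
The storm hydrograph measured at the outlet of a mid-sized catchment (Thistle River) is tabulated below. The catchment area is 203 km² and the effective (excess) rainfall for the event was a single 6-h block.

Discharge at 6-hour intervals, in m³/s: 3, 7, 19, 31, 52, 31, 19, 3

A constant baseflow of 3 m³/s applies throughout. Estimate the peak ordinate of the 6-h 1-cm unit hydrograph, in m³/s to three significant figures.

U_p ≈ 32.7 m³/s

Direct runoff: 0.0, 4.0, 16.0, 28.0, 49.0, 28.0, 16.0, 0.0 m³/s; ΣQ_DR = 141.0 m³/s, peak = 49.0 m³/s.
Runoff depth d = ΣQ_DR·Δt / A = 141.0 × 21600 / (203 km²) = 15.00 mm.
The 1-cm UH is the DRH scaled by (10 mm)/d, so U_p = 49.0 × 10/15.00 = 32.7 m³/s.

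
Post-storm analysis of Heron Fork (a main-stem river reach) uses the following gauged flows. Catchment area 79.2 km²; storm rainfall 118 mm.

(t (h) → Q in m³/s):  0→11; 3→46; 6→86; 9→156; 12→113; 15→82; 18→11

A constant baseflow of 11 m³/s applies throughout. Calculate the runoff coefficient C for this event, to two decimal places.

ΣQ_DR = 428.0 m³/s; V = ΣQ_DR·Δt = 4.622 × 10^6 m³.
Runoff depth d = V / A = 58.36 mm.
C = d / P = 58.36 / 118 = 0.49.

C ≈ 0.49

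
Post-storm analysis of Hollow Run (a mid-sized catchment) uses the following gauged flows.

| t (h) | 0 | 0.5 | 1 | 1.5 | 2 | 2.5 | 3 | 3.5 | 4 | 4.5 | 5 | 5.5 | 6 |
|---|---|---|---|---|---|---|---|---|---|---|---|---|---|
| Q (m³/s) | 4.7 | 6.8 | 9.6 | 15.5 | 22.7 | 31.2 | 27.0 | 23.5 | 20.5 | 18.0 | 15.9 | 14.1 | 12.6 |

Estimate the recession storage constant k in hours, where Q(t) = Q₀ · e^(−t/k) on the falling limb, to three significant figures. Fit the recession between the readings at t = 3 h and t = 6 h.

On the falling limb, Q drops from 27.0 to 12.6 m³/s between t = 3 h and t = 6 h (Δt = 3 h).
k = −Δt / ln(Q₂/Q₁) = −3 / ln(12.6/27.0) = 3.94 h.

k ≈ 3.94 h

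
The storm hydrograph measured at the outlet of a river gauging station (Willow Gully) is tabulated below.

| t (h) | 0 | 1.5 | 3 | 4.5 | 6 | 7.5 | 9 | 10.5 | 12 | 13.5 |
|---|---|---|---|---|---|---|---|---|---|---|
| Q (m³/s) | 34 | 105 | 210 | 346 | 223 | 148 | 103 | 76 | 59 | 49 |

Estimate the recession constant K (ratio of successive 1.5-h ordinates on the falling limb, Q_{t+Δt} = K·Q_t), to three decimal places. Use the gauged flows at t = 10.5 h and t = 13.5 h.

Using the recession-limb readings at t = 10.5 h and t = 13.5 h: Q falls from 76 to 49 m³/s over 2 intervals.
K = (Q₂/Q₁)^(1/2) = (49/76)^(1/2) = 0.803.

K ≈ 0.803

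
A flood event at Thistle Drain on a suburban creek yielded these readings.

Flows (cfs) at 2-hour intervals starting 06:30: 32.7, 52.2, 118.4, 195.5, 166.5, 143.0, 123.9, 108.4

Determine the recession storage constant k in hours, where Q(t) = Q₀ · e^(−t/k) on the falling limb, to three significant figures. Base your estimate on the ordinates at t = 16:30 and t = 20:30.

k ≈ 14.4 h

On the falling limb, Q drops from 143.0 to 108.4 cfs between t = 16:30 and t = 20:30 (Δt = 4 h).
k = −Δt / ln(Q₂/Q₁) = −4 / ln(108.4/143.0) = 14.4 h.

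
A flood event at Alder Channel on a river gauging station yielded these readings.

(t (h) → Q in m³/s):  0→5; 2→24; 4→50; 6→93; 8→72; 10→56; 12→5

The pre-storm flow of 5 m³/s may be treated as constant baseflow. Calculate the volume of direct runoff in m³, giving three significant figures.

V ≈ 1.94 × 10^6 m³

Direct-runoff ordinates (Q − Q_b): 0.0, 19.0, 45.0, 88.0, 67.0, 51.0, 0.0 m³/s.
ΣQ_DR = 270.0 m³/s.
With Δt = 2 h = 7200 s, V = ΣQ_DR · Δt = 270.0 × 7200 = 1.94 × 10^6 m³.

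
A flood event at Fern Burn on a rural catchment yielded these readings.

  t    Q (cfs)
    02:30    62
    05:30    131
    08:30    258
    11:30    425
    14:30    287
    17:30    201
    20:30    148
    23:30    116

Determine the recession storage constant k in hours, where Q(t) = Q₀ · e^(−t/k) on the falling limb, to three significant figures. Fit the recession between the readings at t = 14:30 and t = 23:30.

k ≈ 9.93 h

On the falling limb, Q drops from 287 to 116 cfs between t = 14:30 and t = 23:30 (Δt = 9 h).
k = −Δt / ln(Q₂/Q₁) = −9 / ln(116/287) = 9.93 h.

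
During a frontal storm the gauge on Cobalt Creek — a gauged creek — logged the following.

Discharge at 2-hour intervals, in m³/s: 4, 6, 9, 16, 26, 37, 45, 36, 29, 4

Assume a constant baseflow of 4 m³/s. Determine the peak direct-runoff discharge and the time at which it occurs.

Q_p = 41.0 m³/s at t = 12 h

Subtracting baseflow gives direct-runoff ordinates: 0.0, 2.0, 5.0, 12.0, 22.0, 33.0, 41.0, 32.0, 25.0, 0.0 m³/s.
The maximum is 41.0 m³/s, occurring at the reading for t = 12 h.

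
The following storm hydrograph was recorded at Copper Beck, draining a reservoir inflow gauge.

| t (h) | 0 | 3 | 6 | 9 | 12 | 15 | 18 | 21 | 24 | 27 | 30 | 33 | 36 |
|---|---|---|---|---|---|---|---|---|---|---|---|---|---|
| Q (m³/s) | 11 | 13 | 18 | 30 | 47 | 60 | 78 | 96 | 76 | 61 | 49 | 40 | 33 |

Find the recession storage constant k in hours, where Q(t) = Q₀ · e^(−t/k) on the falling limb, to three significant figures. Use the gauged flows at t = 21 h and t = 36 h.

k ≈ 14.0 h

On the falling limb, Q drops from 96 to 33 m³/s between t = 21 h and t = 36 h (Δt = 15 h).
k = −Δt / ln(Q₂/Q₁) = −15 / ln(33/96) = 14.0 h.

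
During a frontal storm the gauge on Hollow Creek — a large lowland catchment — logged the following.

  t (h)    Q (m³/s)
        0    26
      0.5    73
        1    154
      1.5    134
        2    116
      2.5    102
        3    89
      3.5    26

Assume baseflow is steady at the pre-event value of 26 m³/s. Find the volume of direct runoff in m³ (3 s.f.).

V ≈ 9.22 × 10^5 m³

Direct-runoff ordinates (Q − Q_b): 0.0, 47.0, 128.0, 108.0, 90.0, 76.0, 63.0, 0.0 m³/s.
ΣQ_DR = 512.0 m³/s.
With Δt = 0.5 h = 1800 s, V = ΣQ_DR · Δt = 512.0 × 1800 = 9.22 × 10^5 m³.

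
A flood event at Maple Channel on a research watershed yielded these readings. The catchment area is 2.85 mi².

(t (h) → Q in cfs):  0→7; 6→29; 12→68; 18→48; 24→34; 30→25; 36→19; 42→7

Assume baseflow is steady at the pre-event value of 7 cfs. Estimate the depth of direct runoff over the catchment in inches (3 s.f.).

d ≈ 0.590 in

Direct runoff: 0.0, 22.0, 61.0, 41.0, 27.0, 18.0, 12.0, 0.0 cfs; ΣQ_DR = 181.0 cfs.
V = ΣQ_DR · Δt = 181.0 × 21600 s = 3.910 × 10^6 ft³.
Over A = 2.85 mi², depth = V / A = 0.590 in.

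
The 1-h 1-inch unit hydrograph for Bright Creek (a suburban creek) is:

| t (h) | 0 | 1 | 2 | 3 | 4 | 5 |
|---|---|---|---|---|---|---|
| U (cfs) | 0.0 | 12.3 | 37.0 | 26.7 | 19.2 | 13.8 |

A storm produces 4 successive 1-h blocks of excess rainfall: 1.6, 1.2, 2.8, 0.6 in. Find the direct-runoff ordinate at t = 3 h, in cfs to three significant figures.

By discrete convolution, Q_j = Σ (P_i / 1 in) · U_{j−i}.
At t = 3 h (j=3): Q = (1.6/1)·26.7 + (1.2/1)·37.0 + (2.8/1)·12.3 + (0.6/1)·0.0 = 122 cfs.

Q ≈ 122 cfs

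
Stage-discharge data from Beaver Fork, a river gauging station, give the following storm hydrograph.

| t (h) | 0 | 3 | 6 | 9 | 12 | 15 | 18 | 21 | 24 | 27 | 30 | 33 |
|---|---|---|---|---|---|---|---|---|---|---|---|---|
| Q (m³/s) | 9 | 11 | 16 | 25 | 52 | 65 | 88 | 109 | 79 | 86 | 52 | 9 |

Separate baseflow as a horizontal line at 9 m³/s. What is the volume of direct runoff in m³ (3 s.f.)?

V ≈ 5.32 × 10^6 m³

Direct-runoff ordinates (Q − Q_b): 0.0, 2.0, 7.0, 16.0, 43.0, 56.0, 79.0, 100.0, 70.0, 77.0, 43.0, 0.0 m³/s.
ΣQ_DR = 493.0 m³/s.
With Δt = 3 h = 10800 s, V = ΣQ_DR · Δt = 493.0 × 10800 = 5.32 × 10^6 m³.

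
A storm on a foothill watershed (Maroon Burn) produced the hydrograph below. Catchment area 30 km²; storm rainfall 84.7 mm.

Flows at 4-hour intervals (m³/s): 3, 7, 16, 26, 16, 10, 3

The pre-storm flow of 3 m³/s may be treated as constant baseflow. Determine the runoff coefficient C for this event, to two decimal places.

ΣQ_DR = 60.00 m³/s; V = ΣQ_DR·Δt = 8.640 × 10^5 m³.
Runoff depth d = V / A = 28.80 mm.
C = d / P = 28.80 / 84.7 = 0.34.

C ≈ 0.34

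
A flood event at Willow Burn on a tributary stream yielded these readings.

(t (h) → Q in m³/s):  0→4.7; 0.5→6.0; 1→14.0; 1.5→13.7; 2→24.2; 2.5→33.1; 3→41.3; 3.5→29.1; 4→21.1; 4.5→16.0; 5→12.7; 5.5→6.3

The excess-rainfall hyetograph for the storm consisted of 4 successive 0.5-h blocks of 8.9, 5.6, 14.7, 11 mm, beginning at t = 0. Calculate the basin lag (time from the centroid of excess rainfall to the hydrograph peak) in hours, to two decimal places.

t_L ≈ 1.90 h

Centroid of excess rainfall: t_c = Σ P_i·t̄_i / ΣP_i = 1.0958 h (block centres at 0.25, 0.75, 1.25, 1.75 h).
Hydrograph peak occurs at t = 3 h, so basin lag t_L = 3 − 1.0958 = 1.90 h.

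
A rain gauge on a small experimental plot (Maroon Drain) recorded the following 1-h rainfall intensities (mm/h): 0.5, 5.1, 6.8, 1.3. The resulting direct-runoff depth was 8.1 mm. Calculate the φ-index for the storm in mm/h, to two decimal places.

φ ≈ 1.90 mm/h

Only the 2 blocks with intensity above φ contribute runoff: 5.1, 6.8 mm/h.
Σ(I−φ)·Δt = d  ⇒  (5.1+6.8 − 2φ)·1 = 8.1
φ = (11.90 − 8.1/1) / 2 = 1.90 mm/h.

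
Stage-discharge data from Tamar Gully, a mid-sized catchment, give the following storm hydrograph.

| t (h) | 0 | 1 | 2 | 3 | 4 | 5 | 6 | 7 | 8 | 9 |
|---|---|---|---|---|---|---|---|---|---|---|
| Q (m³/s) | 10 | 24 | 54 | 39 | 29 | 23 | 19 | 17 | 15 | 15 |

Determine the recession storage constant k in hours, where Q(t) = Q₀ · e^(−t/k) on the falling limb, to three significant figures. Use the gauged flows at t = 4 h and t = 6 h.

On the falling limb, Q drops from 29 to 19 m³/s between t = 4 h and t = 6 h (Δt = 2 h).
k = −Δt / ln(Q₂/Q₁) = −2 / ln(19/29) = 4.73 h.

k ≈ 4.73 h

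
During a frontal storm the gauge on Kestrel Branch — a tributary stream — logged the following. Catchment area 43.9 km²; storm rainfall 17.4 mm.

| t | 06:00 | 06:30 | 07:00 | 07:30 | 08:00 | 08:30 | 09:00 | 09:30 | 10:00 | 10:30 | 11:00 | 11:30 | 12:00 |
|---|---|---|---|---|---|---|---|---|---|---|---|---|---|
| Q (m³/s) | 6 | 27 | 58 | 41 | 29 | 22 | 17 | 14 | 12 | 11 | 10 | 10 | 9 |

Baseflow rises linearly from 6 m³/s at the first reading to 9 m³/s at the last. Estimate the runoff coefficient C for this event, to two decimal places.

ΣQ_DR = 168.5 m³/s; V = ΣQ_DR·Δt = 3.033 × 10^5 m³.
Runoff depth d = V / A = 6.909 mm.
C = d / P = 6.909 / 17.4 = 0.40.

C ≈ 0.40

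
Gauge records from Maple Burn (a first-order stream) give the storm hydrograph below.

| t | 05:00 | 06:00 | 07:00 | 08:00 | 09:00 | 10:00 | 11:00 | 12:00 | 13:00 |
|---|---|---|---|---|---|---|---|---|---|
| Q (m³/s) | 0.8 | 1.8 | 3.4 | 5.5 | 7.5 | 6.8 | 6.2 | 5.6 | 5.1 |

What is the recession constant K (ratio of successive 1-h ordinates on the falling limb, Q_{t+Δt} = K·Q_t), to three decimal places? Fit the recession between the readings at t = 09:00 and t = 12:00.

K ≈ 0.907

Using the recession-limb readings at t = 09:00 and t = 12:00: Q falls from 7.5 to 5.6 m³/s over 3 intervals.
K = (Q₂/Q₁)^(1/3) = (5.6/7.5)^(1/3) = 0.907.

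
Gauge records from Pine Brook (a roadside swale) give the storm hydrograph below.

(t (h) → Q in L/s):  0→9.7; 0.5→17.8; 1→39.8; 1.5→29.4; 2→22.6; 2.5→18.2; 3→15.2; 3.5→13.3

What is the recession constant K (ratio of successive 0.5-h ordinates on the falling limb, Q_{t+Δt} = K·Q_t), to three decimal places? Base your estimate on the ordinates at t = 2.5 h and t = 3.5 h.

Using the recession-limb readings at t = 2.5 h and t = 3.5 h: Q falls from 18.2 to 13.3 L/s over 2 intervals.
K = (Q₂/Q₁)^(1/2) = (13.3/18.2)^(1/2) = 0.855.

K ≈ 0.855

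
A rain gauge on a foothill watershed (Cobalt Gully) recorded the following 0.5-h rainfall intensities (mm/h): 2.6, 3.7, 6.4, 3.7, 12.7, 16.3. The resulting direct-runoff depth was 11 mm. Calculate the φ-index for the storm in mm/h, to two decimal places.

φ ≈ 4.47 mm/h

Only the 3 blocks with intensity above φ contribute runoff: 6.4, 12.7, 16.3 mm/h.
Σ(I−φ)·Δt = d  ⇒  (6.4+12.7+16.3 − 3φ)·0.5 = 11
φ = (35.40 − 11/0.5) / 3 = 4.47 mm/h.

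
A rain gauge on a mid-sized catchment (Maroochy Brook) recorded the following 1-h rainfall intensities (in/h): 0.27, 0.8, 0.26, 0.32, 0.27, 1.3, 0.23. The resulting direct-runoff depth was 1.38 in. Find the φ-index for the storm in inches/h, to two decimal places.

φ ≈ 0.36 in/h

Only the 2 blocks with intensity above φ contribute runoff: 0.8, 1.3 in/h.
Σ(I−φ)·Δt = d  ⇒  (0.8+1.3 − 2φ)·1 = 1.38
φ = (2.100 − 1.38/1) / 2 = 0.36 in/h.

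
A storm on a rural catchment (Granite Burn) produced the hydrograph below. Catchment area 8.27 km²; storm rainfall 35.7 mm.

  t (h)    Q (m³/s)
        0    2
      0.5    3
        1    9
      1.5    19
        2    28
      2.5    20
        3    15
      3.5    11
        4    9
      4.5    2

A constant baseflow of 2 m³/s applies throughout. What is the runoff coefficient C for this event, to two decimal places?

ΣQ_DR = 98.00 m³/s; V = ΣQ_DR·Δt = 1.764 × 10^5 m³.
Runoff depth d = V / A = 21.33 mm.
C = d / P = 21.33 / 35.7 = 0.60.

C ≈ 0.60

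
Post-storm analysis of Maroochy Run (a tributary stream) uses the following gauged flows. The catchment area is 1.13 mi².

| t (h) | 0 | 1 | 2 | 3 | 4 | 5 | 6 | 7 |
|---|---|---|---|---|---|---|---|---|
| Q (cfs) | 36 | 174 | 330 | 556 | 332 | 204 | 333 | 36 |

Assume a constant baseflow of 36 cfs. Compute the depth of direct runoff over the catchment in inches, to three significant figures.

Direct runoff: 0.0, 138.0, 294.0, 520.0, 296.0, 168.0, 297.0, 0.0 cfs; ΣQ_DR = 1713 cfs.
V = ΣQ_DR · Δt = 1713 × 3600 s = 6.167 × 10^6 ft³.
Over A = 1.13 mi², depth = V / A = 2.35 in.

d ≈ 2.35 in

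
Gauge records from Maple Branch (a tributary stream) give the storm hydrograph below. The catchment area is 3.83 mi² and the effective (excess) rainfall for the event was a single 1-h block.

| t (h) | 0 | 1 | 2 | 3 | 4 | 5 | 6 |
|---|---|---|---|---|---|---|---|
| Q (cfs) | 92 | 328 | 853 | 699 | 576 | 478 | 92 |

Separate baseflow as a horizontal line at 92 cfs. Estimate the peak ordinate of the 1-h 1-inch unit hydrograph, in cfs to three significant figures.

U_p ≈ 760 cfs

Direct runoff: 0.0, 236.0, 761.0, 607.0, 484.0, 386.0, 0.0 cfs; ΣQ_DR = 2474 cfs, peak = 761.0 cfs.
Runoff depth d = ΣQ_DR·Δt / A = 2474 × 3600 / (3.83 mi²) = 1.001 in.
The 1-inch UH is the DRH scaled by (1 in)/d, so U_p = 761.0 × 1/1.001 = 760 cfs.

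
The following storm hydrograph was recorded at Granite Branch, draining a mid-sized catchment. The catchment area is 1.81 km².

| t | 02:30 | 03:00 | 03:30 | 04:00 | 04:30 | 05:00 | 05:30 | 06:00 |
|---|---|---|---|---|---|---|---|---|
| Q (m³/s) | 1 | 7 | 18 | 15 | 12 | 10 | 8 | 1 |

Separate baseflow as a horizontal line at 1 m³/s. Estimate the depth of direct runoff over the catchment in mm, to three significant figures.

Direct runoff: 0.0, 6.0, 17.0, 14.0, 11.0, 9.0, 7.0, 0.0 m³/s; ΣQ_DR = 64.00 m³/s.
V = ΣQ_DR · Δt = 64.00 × 1800 s = 1.152 × 10^5 m³.
Over A = 1.81 km², depth = V / A = 63.6 mm.

d ≈ 63.6 mm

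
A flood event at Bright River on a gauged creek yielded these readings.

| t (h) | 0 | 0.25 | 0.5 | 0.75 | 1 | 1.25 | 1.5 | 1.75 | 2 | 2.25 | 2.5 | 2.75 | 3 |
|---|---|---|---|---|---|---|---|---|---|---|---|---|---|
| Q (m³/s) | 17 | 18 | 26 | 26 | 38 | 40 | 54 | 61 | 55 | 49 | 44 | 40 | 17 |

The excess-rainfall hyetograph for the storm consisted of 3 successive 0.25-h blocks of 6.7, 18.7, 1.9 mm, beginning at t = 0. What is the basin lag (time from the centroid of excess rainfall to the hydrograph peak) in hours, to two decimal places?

Centroid of excess rainfall: t_c = Σ P_i·t̄_i / ΣP_i = 0.3310 h (block centres at 0.125, 0.375, 0.625 h).
Hydrograph peak occurs at t = 1.75 h, so basin lag t_L = 1.75 − 0.3310 = 1.42 h.

t_L ≈ 1.42 h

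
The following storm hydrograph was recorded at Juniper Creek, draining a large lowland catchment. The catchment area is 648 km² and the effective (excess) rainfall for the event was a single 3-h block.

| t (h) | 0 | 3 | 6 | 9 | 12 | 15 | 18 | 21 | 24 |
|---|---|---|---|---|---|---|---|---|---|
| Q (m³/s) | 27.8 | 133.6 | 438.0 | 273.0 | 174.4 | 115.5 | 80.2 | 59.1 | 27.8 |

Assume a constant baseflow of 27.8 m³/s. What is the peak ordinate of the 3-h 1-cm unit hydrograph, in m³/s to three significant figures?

Direct runoff: 0.0, 105.8, 410.2, 245.2, 146.6, 87.7, 52.4, 31.3, 0.0 m³/s; ΣQ_DR = 1079 m³/s, peak = 410.2 m³/s.
Runoff depth d = ΣQ_DR·Δt / A = 1079 × 10800 / (648 km²) = 17.99 mm.
The 1-cm UH is the DRH scaled by (10 mm)/d, so U_p = 410.2 × 10/17.99 = 228 m³/s.

U_p ≈ 228 m³/s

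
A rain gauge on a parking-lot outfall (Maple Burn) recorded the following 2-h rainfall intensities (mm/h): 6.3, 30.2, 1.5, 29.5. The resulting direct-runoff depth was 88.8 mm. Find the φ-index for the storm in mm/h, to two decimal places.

φ ≈ 7.65 mm/h

Only the 2 blocks with intensity above φ contribute runoff: 30.2, 29.5 mm/h.
Σ(I−φ)·Δt = d  ⇒  (30.2+29.5 − 2φ)·2 = 88.8
φ = (59.70 − 88.8/2) / 2 = 7.65 mm/h.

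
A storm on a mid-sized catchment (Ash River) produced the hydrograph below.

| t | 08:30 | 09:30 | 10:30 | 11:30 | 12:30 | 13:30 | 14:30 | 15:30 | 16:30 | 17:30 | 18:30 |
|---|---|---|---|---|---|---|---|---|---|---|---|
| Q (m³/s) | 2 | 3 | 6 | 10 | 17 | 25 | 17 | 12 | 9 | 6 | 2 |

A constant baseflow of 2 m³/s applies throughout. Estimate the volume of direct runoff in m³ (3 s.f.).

Direct-runoff ordinates (Q − Q_b): 0.0, 1.0, 4.0, 8.0, 15.0, 23.0, 15.0, 10.0, 7.0, 4.0, 0.0 m³/s.
ΣQ_DR = 87.00 m³/s.
With Δt = 1 h = 3600 s, V = ΣQ_DR · Δt = 87.00 × 3600 = 3.13 × 10^5 m³.

V ≈ 3.13 × 10^5 m³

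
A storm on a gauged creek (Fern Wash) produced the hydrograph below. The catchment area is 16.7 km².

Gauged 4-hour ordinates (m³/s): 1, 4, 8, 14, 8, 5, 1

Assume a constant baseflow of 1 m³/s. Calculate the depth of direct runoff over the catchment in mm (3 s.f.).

Direct runoff: 0.0, 3.0, 7.0, 13.0, 7.0, 4.0, 0.0 m³/s; ΣQ_DR = 34.00 m³/s.
V = ΣQ_DR · Δt = 34.00 × 14400 s = 4.896 × 10^5 m³.
Over A = 16.7 km², depth = V / A = 29.3 mm.

d ≈ 29.3 mm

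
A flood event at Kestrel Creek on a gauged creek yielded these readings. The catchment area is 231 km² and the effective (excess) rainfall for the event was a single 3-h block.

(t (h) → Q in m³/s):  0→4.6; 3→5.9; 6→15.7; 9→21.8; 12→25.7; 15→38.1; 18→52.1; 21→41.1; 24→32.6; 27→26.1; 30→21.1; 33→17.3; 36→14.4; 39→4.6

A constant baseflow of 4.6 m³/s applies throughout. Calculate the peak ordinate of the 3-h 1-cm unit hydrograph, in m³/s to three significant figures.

Direct runoff: 0.0, 1.3, 11.1, 17.2, 21.1, 33.5, 47.5, 36.5, 28.0, 21.5, 16.5, 12.7, 9.8, 0.0 m³/s; ΣQ_DR = 256.7 m³/s, peak = 47.5 m³/s.
Runoff depth d = ΣQ_DR·Δt / A = 256.7 × 10800 / (231 km²) = 12.00 mm.
The 1-cm UH is the DRH scaled by (10 mm)/d, so U_p = 47.5 × 10/12.00 = 39.6 m³/s.

U_p ≈ 39.6 m³/s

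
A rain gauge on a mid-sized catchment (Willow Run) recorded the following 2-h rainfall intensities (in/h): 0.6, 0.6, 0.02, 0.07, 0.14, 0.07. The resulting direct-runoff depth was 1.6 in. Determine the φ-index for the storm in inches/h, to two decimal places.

φ ≈ 0.20 in/h

Only the 2 blocks with intensity above φ contribute runoff: 0.6, 0.6 in/h.
Σ(I−φ)·Δt = d  ⇒  (0.6+0.6 − 2φ)·2 = 1.6
φ = (1.200 − 1.6/2) / 2 = 0.20 in/h.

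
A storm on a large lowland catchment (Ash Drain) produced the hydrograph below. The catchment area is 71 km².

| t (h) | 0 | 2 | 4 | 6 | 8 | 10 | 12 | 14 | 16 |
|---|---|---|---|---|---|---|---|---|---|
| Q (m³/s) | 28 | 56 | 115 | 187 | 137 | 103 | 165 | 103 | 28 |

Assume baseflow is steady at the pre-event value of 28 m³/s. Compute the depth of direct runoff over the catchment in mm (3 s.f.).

Direct runoff: 0.0, 28.0, 87.0, 159.0, 109.0, 75.0, 137.0, 75.0, 0.0 m³/s; ΣQ_DR = 670.0 m³/s.
V = ΣQ_DR · Δt = 670.0 × 7200 s = 4.824 × 10^6 m³.
Over A = 71 km², depth = V / A = 67.9 mm.

d ≈ 67.9 mm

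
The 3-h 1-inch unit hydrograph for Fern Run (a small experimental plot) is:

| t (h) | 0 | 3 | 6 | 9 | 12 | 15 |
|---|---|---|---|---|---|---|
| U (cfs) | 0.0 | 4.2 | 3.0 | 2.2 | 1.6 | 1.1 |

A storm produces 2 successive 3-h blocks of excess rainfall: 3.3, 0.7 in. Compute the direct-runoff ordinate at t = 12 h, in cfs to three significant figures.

By discrete convolution, Q_j = Σ (P_i / 1 in) · U_{j−i}.
At t = 12 h (j=4): Q = (3.3/1)·1.6 + (0.7/1)·2.2 = 6.82 cfs.

Q ≈ 6.82 cfs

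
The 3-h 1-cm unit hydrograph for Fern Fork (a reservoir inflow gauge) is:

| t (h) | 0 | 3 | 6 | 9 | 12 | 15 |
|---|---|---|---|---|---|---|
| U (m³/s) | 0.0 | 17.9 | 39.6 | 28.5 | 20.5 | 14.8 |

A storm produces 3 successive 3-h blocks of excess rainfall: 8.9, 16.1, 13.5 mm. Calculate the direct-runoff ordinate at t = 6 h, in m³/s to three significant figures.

Q ≈ 64.1 m³/s

By discrete convolution, Q_j = Σ (P_i / 10 mm) · U_{j−i}.
At t = 6 h (j=2): Q = (8.9/10)·39.6 + (16.1/10)·17.9 + (13.5/10)·0.0 = 64.1 m³/s.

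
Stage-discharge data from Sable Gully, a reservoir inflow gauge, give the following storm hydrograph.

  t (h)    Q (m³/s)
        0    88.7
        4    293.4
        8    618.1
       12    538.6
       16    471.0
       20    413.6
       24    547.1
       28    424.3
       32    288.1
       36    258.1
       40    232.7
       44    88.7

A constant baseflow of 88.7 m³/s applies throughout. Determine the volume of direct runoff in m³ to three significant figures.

Direct-runoff ordinates (Q − Q_b): 0.0, 204.7, 529.4, 449.9, 382.3, 324.9, 458.4, 335.6, 199.4, 169.4, 144.0, 0.0 m³/s.
ΣQ_DR = 3198 m³/s.
With Δt = 4 h = 14400 s, V = ΣQ_DR · Δt = 3198 × 14400 = 4.61 × 10^7 m³.

V ≈ 4.61 × 10^7 m³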